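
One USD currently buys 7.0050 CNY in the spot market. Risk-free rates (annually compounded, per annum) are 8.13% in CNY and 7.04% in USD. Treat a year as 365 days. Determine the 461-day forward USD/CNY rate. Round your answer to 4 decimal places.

By covered interest parity, F = S · (1+r_CNY)^T / (1+r_USD)^T
= 7.0050 × 1.103760 / 1.089726 = 7.0050 × 1.012878
F = 7.0952 CNY per USD

7.0952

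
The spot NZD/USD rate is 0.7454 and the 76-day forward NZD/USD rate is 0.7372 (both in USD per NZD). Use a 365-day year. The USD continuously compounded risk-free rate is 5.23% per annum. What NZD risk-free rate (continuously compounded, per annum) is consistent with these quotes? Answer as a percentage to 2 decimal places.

F = S·e^((r_USD − r_NZD)T) ⇒ r_NZD = r_USD − ln(F/S)/T
ln(0.7372/0.7454) = -0.011062; /(76/365) = -0.053127
r_NZD = 0.0523 + 0.053127 = 0.105427
r_NZD = 10.54%

10.54%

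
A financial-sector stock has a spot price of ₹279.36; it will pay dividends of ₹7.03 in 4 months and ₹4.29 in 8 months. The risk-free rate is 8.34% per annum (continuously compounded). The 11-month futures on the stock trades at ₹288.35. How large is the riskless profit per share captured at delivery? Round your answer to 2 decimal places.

₹1.44 per share

PV(dividends) I = 7.03·e^(−0.0834·4/12) + 4.29·e^(−0.0834·8/12) = 10.8952
Fair futures F* = (S − I)·e^(rT) = (279.36 − 10.8952)·e^0.076450 = 268.4648 × 1.079448 = 289.7938
Market ₹288.35 < fair 289.7938: forward underpriced → reverse cash-and-carry (short the stock, invest proceeds at r, pay the dividends, go long the forward).
Profit at T = |F_mkt − F*| = |288.35 − 289.7938| = ₹1.44 per share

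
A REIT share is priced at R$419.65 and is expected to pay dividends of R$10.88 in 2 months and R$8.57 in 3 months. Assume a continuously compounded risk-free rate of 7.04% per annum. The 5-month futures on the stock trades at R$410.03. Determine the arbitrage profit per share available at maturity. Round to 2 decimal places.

R$2.37 per share

PV(dividends) I = 10.88·e^(−0.0704·2/12) + 8.57·e^(−0.0704·3/12) = 19.1736
Fair futures F* = (S − I)·e^(rT) = (419.65 − 19.1736)·e^0.029333 = 400.4764 × 1.029767 = 412.3974
Market R$410.03 < fair 412.3974: forward underpriced → reverse cash-and-carry (short the stock, invest proceeds at r, pay the dividends, go long the forward).
Profit at T = |F_mkt − F*| = |410.03 − 412.3974| = R$2.37 per share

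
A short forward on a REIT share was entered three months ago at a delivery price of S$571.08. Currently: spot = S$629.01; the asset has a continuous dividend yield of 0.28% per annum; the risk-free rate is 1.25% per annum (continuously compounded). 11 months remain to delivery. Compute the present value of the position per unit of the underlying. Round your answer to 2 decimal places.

Current fair forward for the remaining 11 months: F = S·e^((r − q)·T), (r − q) = 0.0125 − 0.0028 = 0.0097
F = 629.01 · e^(0.0097 × 11/12) = 629.01 × 1.008931 = 634.6277
Value of long forward = (F − K)·e^(−rT) = (634.6277 − 571.08) · e^(−0.0125·11/12)
= 63.5477 × 0.988607 = 62.82
Short position value = −(long value) = -S$62.82

-S$62.82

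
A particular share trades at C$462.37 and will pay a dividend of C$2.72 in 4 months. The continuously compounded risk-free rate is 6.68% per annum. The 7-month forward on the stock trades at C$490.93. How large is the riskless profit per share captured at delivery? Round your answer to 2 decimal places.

PV(dividends) I = 2.72·e^(−0.0668·4/12) = 2.6601
Fair forward F* = (S − I)·e^(rT) = (462.37 − 2.6601)·e^0.038967 = 459.7099 × 1.039736 = 477.9769
Market C$490.93 > fair 477.9769: forward overpriced → cash-and-carry (borrow at r, buy the stock and collect the dividends, short the forward).
Profit at T = |F_mkt − F*| = |490.93 − 477.9769| = C$12.95 per share

C$12.95 per share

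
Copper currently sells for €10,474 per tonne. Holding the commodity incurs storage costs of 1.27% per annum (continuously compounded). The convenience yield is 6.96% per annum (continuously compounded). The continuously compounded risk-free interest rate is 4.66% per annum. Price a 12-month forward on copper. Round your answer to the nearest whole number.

Net carry = r + u − y = 0.0466 + 0.0127 − 0.0696 = -0.0103
F = S·e^((r+u−y)T) = 10474 · e^(-0.0103 × 12/12) = 10474 · e^-0.010300
= 10474 × 0.989753 = €10,367 per tonne

€10,367 per tonne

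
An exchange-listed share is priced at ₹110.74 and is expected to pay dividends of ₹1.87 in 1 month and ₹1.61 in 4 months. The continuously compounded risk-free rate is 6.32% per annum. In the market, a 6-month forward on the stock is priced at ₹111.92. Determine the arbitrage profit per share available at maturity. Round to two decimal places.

PV(dividends) I = 1.87·e^(−0.0632·1/12) + 1.61·e^(−0.0632·4/12) = 3.4366
Fair forward F* = (S − I)·e^(rT) = (110.74 − 3.4366)·e^0.031600 = 107.3034 × 1.032105 = 110.7484
Market ₹111.92 > fair 110.7484: forward overpriced → cash-and-carry (borrow at r, buy the stock and collect the dividends, short the forward).
Profit at T = |F_mkt − F*| = |111.92 − 110.7484| = ₹1.17 per share

₹1.17 per share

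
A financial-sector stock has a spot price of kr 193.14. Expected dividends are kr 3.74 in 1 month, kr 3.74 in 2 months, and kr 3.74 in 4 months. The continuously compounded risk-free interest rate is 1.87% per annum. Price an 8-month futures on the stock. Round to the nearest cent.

kr 184.24

PV(dividends) I = 3.74·e^(−0.0187·1/12) + 3.74·e^(−0.0187·2/12) + 3.74·e^(−0.0187·4/12)
I = 3.7342 + 3.7284 + 3.7168 = 11.1794
F = (S − I)·e^(rT) = (193.14 − 11.1794) · e^(0.0187·8/12)
= 181.9606 · e^0.012467 = 181.9606 × 1.012545 = kr 184.24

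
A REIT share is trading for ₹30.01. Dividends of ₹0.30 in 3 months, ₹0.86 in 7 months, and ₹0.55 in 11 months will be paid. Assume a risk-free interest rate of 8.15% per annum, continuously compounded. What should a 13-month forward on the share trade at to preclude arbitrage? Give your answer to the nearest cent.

₹31.01

PV(dividends) I = 0.30·e^(−0.0815·3/12) + 0.86·e^(−0.0815·7/12) + 0.55·e^(−0.0815·11/12)
I = 0.2939 + 0.8201 + 0.5104 = 1.6244
F = (S − I)·e^(rT) = (30.01 − 1.6244) · e^(0.0815·13/12)
= 28.3856 · e^0.088292 = 28.3856 × 1.092307 = ₹31.01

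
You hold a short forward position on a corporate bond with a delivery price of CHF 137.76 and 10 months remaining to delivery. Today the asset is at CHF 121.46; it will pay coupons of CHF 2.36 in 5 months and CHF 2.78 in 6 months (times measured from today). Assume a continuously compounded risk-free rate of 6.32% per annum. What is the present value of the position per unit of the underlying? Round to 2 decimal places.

PV(remaining coupons) I = 2.36·e^(−0.0632·5/12) + 2.78·e^(−0.0632·6/12) = 4.9922
Current forward F = (S − I)·e^(rT) = (121.46 − 4.9922)·e^(0.0632·10/12) = 116.4678 × 1.054078 = 122.7661
Value (long) = (F − K)·e^(−rT) = (122.7661 − 137.76) × 0.948696 = -14.2247
Short position value = −(long value) = CHF 14.22

CHF 14.22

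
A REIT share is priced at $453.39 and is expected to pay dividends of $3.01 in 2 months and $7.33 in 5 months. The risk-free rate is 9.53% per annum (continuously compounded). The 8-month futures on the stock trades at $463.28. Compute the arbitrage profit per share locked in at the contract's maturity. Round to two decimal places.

$9.19 per share

PV(dividends) I = 3.01·e^(−0.0953·2/12) + 7.33·e^(−0.0953·5/12) = 10.0072
Fair futures F* = (S − I)·e^(rT) = (453.39 − 10.0072)·e^0.063533 = 443.3828 × 1.065595 = 472.4665
Market $463.28 < fair 472.4665: forward underpriced → reverse cash-and-carry (short the stock, invest proceeds at r, pay the dividends, go long the forward).
Profit at T = |F_mkt − F*| = |463.28 − 472.4665| = $9.19 per share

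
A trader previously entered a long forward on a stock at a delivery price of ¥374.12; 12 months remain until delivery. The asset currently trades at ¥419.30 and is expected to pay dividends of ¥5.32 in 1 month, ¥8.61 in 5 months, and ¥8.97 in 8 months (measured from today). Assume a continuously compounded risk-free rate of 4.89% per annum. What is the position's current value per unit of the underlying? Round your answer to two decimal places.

PV(remaining dividends) I = 5.32·e^(−0.0489·1/12) + 8.61·e^(−0.0489·5/12) + 8.97·e^(−0.0489·8/12) = 22.4170
Current forward F = (S − I)·e^(rT) = (419.30 − 22.4170)·e^(0.0489·12/12) = 396.8830 × 1.050115 = 416.7728
Value (long) = (F − K)·e^(−rT) = (416.7728 − 374.12) × 0.952276 = 40.6172
Value = ¥40.62

¥40.62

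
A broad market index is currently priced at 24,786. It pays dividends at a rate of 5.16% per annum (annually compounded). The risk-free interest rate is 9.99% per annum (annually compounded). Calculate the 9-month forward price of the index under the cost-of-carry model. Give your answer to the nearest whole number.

F = S · (1+r)^T / (1+q)^T
= 24786 × 1.074026 / 1.038456 = 24786 × 1.034253
F = 25,635

25,635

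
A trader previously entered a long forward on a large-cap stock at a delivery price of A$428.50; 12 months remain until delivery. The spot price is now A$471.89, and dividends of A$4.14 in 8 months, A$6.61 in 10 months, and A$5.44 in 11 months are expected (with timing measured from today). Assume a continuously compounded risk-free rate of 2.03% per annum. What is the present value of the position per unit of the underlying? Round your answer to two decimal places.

PV(remaining dividends) I = 4.14·e^(−0.0203·8/12) + 6.61·e^(−0.0203·10/12) + 5.44·e^(−0.0203·11/12) = 15.9232
Current forward F = (S − I)·e^(rT) = (471.89 − 15.9232)·e^(0.0203·12/12) = 455.9668 × 1.020507 = 465.3173
Value (long) = (F − K)·e^(−rT) = (465.3173 − 428.50) × 0.979905 = 36.0775
Value = A$36.08

A$36.08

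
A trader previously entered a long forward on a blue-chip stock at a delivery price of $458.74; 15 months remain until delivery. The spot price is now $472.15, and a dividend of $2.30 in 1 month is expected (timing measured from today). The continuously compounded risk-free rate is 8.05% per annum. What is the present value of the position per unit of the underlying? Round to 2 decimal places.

PV(remaining dividends) I = 2.30·e^(−0.0805·1/12) = 2.2846
Current forward F = (S − I)·e^(rT) = (472.15 − 2.2846)·e^(0.0805·15/12) = 469.8654 × 1.105862 = 519.6063
Value (long) = (F − K)·e^(−rT) = (519.6063 − 458.74) × 0.904272 = 55.0397
Value = $55.04

$55.04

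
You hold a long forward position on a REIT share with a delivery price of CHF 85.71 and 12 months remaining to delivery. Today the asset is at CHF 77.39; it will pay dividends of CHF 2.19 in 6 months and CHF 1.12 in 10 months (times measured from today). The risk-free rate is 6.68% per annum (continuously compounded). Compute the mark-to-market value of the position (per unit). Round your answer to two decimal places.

PV(remaining dividends) I = 2.19·e^(−0.0668·6/12) + 1.12·e^(−0.0668·10/12) = 3.1774
Current forward F = (S − I)·e^(rT) = (77.39 − 3.1774)·e^(0.0668·12/12) = 74.2126 × 1.069082 = 79.3394
Value (long) = (F − K)·e^(−rT) = (79.3394 − 85.71) × 0.935382 = -5.9589
Value = -CHF 5.96

-CHF 5.96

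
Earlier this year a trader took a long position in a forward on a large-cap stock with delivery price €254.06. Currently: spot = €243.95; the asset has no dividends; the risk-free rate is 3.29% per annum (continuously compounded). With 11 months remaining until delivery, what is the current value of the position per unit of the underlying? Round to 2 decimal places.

Current fair forward for the remaining 11 months: F = S·e^(r·T), r = 0.0329
F = 243.95 · e^(0.0329 × 11/12) = 243.95 × 1.030618 = 251.4193
Value of long forward = (F − K)·e^(−rT) = (251.4193 − 254.06) · e^(−0.0329·11/12)
= -2.6407 × 0.970292 = -2.56

-€2.56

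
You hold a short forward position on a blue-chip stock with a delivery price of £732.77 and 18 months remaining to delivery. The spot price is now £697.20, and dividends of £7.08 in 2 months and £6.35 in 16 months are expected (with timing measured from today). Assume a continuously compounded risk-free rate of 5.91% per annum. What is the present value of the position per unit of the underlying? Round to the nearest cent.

PV(remaining dividends) I = 7.08·e^(−0.0591·2/12) + 6.35·e^(−0.0591·16/12) = 12.8794
Current forward F = (S − I)·e^(rT) = (697.20 − 12.8794)·e^(0.0591·18/12) = 684.3206 × 1.092698 = 747.7558
Value (long) = (F − K)·e^(−rT) = (747.7558 − 732.77) × 0.915166 = 13.7145
Short position value = −(long value) = -£13.71

-£13.71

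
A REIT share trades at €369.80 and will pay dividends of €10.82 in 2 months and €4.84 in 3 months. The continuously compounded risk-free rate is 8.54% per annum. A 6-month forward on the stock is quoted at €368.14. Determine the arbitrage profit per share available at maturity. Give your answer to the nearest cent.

PV(dividends) I = 10.82·e^(−0.0854·2/12) + 4.84·e^(−0.0854·3/12) = 15.4048
Fair forward F* = (S − I)·e^(rT) = (369.80 − 15.4048)·e^0.042700 = 354.3952 × 1.043625 = 369.8557
Market €368.14 < fair 369.8557: forward underpriced → reverse cash-and-carry (short the stock, invest proceeds at r, pay the dividends, go long the forward).
Profit at T = |F_mkt − F*| = |368.14 − 369.8557| = €1.72 per share

€1.72 per share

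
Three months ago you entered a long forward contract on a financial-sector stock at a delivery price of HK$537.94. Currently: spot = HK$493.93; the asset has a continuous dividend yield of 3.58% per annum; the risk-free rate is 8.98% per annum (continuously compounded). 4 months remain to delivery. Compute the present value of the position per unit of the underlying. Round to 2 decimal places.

-HK$34.01

Current fair forward for the remaining 4 months: F = S·e^((r − q)·T), (r − q) = 0.0898 − 0.0358 = 0.0540
F = 493.93 · e^(0.0540 × 4/12) = 493.93 × 1.018163 = 502.9013
Value of long forward = (F − K)·e^(−rT) = (502.9013 − 537.94) · e^(−0.0898·4/12)
= -35.0387 × 0.970510 = -34.01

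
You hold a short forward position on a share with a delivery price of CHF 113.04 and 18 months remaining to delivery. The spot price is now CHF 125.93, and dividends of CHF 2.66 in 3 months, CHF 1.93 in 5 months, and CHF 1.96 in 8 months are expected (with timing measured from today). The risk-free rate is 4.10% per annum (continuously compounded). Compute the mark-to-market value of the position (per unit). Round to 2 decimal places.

PV(remaining dividends) I = 2.66·e^(−0.0410·3/12) + 1.93·e^(−0.0410·5/12) + 1.96·e^(−0.0410·8/12) = 6.4373
Current forward F = (S − I)·e^(rT) = (125.93 − 6.4373)·e^(0.0410·18/12) = 119.4927 × 1.063430 = 127.0721
Value (long) = (F − K)·e^(−rT) = (127.0721 − 113.04) × 0.940353 = 13.1951
Short position value = −(long value) = -CHF 13.20

-CHF 13.20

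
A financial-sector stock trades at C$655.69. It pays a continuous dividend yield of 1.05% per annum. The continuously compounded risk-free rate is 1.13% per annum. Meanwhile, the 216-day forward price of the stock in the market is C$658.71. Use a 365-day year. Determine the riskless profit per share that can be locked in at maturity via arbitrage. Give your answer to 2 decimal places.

Fair forward: F* = S·e^(carry·T), with carry = (r − q) = 0.0113 − 0.0105 = 0.0008
F* = 655.69 · e^(0.0008 × 216/365) = 655.69 · e^0.000473 = 655.69 × 1.000473 = C$656.0001
Market C$658.71 > fair C$656.0001: forward overpriced → cash-and-carry (buy spot, short the forward).
At maturity, profit = |F_mkt − F*| = |658.71 − 656.0001| = C$2.71 per share

C$2.71 per share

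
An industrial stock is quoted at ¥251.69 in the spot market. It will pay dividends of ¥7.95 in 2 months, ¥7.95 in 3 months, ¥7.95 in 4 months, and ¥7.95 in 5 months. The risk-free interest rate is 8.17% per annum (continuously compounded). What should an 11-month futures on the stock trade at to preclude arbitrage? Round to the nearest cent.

PV(dividends) I = 7.95·e^(−0.0817·2/12) + 7.95·e^(−0.0817·3/12) + 7.95·e^(−0.0817·4/12) + 7.95·e^(−0.0817·5/12)
I = 7.8425 + 7.7893 + 7.7364 + 7.6839 = 31.0521
F = (S − I)·e^(rT) = (251.69 − 31.0521) · e^(0.0817·11/12)
= 220.6379 · e^0.074892 = 220.6379 × 1.077768 = ¥237.80

¥237.80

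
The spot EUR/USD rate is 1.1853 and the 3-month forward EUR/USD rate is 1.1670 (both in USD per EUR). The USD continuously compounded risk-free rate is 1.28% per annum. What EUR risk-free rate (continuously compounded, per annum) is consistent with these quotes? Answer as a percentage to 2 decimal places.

F = S·e^((r_USD − r_EUR)T) ⇒ r_EUR = r_USD − ln(F/S)/T
ln(1.1670/1.1853) = -0.015560; /(3/12) = -0.062240
r_EUR = 0.0128 + 0.062240 = 0.075040
r_EUR = 7.50%

7.50%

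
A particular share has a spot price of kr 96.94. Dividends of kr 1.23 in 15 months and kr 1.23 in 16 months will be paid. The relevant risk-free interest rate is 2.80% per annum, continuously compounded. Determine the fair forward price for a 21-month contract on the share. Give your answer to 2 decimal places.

PV(dividends) I = 1.23·e^(−0.0280·15/12) + 1.23·e^(−0.0280·16/12)
I = 1.1877 + 1.1849 = 2.3726
F = (S − I)·e^(rT) = (96.94 − 2.3726) · e^(0.0280·21/12)
= 94.5674 · e^0.049000 = 94.5674 × 1.050220 = kr 99.32

kr 99.32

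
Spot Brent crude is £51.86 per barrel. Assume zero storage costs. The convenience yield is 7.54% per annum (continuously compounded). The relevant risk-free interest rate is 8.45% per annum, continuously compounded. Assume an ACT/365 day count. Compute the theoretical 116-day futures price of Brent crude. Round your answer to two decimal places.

£52.01 per barrel

Net carry = r + u − y = 0.0845 + 0.0000 − 0.0754 = 0.0091
F = S·e^((r+u−y)T) = 51.86 · e^(0.0091 × 116/365) = 51.86 · e^0.002892
= 51.86 × 1.002896 = £52.01 per barrel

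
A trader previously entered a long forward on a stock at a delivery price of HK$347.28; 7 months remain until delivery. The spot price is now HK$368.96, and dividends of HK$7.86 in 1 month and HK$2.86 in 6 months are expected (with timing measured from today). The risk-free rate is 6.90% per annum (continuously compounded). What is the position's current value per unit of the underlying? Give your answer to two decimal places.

PV(remaining dividends) I = 7.86·e^(−0.0690·1/12) + 2.86·e^(−0.0690·6/12) = 10.5779
Current forward F = (S − I)·e^(rT) = (368.96 − 10.5779)·e^(0.0690·7/12) = 358.3821 × 1.041071 = 373.1012
Value (long) = (F − K)·e^(−rT) = (373.1012 − 347.28) × 0.960549 = 24.8025
Value = HK$24.80

HK$24.80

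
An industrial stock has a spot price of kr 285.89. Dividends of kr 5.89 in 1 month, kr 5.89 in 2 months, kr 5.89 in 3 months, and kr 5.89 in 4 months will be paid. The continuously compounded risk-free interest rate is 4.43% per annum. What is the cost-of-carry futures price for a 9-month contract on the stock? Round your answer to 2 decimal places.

PV(dividends) I = 5.89·e^(−0.0443·1/12) + 5.89·e^(−0.0443·2/12) + 5.89·e^(−0.0443·3/12) + 5.89·e^(−0.0443·4/12)
I = 5.8683 + 5.8467 + 5.8251 + 5.8037 = 23.3438
F = (S − I)·e^(rT) = (285.89 − 23.3438) · e^(0.0443·9/12)
= 262.5462 · e^0.033225 = 262.5462 × 1.033783 = kr 271.42

kr 271.42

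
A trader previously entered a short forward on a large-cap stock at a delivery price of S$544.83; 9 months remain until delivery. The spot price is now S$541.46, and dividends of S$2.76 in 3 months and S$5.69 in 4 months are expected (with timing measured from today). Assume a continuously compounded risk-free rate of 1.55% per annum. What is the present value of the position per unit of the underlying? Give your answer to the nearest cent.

PV(remaining dividends) I = 2.76·e^(−0.0155·3/12) + 5.69·e^(−0.0155·4/12) = 8.4100
Current forward F = (S − I)·e^(rT) = (541.46 − 8.4100)·e^(0.0155·9/12) = 533.0500 × 1.011693 = 539.2830
Value (long) = (F − K)·e^(−rT) = (539.2830 − 544.83) × 0.988442 = -5.4829
Short position value = −(long value) = S$5.48

S$5.48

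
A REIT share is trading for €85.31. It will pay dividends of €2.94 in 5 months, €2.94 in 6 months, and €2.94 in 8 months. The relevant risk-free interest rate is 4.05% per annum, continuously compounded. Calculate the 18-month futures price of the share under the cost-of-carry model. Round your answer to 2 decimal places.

€81.48

PV(dividends) I = 2.94·e^(−0.0405·5/12) + 2.94·e^(−0.0405·6/12) + 2.94·e^(−0.0405·8/12)
I = 2.8908 + 2.8811 + 2.8617 = 8.6336
F = (S − I)·e^(rT) = (85.31 − 8.6336) · e^(0.0405·18/12)
= 76.6764 · e^0.060750 = 76.6764 × 1.062633 = €81.48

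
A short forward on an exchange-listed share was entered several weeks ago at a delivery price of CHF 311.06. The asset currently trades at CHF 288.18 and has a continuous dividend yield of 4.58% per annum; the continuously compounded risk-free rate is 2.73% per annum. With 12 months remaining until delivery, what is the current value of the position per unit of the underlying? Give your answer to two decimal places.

CHF 27.40

Current fair forward for the remaining 12 months: F = S·e^((r − q)·T), (r − q) = 0.0273 − 0.0458 = -0.0185
F = 288.18 · e^(-0.0185 × 12/12) = 288.18 × 0.981670 = 282.8977
Value of long forward = (F − K)·e^(−rT) = (282.8977 − 311.06) · e^(−0.0273·12/12)
= -28.1623 × 0.973069 = -27.40
Short position value = −(long value) = CHF 27.40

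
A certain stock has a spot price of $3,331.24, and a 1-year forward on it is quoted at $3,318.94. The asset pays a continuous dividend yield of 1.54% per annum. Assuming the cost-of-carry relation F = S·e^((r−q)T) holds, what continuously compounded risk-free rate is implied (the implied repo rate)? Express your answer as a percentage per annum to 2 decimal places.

1.17%

From F = S·e^((r−q)T): (r − q) = ln(F/S)/T
ln(3318.94/3331.24) = ln(0.996308) = -0.003699
(r − q) = -0.003699 / (1) = -0.003699
r = ln(F/S)/T + q = -0.003699 + 0.0154 = 0.011701
r = 1.17%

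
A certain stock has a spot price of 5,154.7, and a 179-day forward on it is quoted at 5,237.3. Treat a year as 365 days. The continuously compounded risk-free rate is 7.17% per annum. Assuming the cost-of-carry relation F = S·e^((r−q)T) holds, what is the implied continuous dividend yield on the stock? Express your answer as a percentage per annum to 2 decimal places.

From F = S·e^((r−q)T): (r − q) = ln(F/S)/T
ln(5237.3/5154.7) = ln(1.016024) = 0.015897
(r − q) = 0.015897 / (179/365) = 0.032416
q = r − ln(F/S)/T = 0.0717 − 0.032416 = 0.039284
q = 3.93%

3.93%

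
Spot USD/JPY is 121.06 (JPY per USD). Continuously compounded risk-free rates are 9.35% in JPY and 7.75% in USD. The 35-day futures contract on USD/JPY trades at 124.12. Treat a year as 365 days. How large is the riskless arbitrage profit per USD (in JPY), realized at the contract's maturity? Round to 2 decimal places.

Fair futures: F* = S·e^(carry·T), with carry = (r_JPY − r_USD) = 0.0935 − 0.0775 = 0.0160
F* = 121.06 · e^(0.0160 × 35/365) = 121.06 · e^0.001534 = 121.06 × 1.001535 = 121.2458
Market 124.12 > fair 121.2458: forward overpriced → cash-and-carry (buy spot, short the forward).
At maturity, profit = |F_mkt − F*| = |124.12 − 121.2458| = 2.87 per USD (in JPY)

2.87 per USD (in JPY)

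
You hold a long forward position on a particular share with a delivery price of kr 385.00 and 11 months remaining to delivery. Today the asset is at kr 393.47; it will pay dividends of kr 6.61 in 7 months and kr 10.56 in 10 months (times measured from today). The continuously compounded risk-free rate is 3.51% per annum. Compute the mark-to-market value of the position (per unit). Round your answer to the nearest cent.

kr 3.93

PV(remaining dividends) I = 6.61·e^(−0.0351·7/12) + 10.56·e^(−0.0351·10/12) = 16.7316
Current forward F = (S − I)·e^(rT) = (393.47 − 16.7316)·e^(0.0351·11/12) = 376.7384 × 1.032698 = 389.0570
Value (long) = (F − K)·e^(−rT) = (389.0570 − 385.00) × 0.968337 = 3.9285
Value = kr 3.93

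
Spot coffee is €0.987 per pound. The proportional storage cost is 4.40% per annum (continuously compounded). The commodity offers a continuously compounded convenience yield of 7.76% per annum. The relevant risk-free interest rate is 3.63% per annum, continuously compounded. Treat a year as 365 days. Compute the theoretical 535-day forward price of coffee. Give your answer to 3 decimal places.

Net carry = r + u − y = 0.0363 + 0.0440 − 0.0776 = 0.0027
F = S·e^((r+u−y)T) = 0.987 · e^(0.0027 × 535/365) = 0.987 · e^0.003958
= 0.987 × 1.003966 = €0.991 per pound

€0.991 per pound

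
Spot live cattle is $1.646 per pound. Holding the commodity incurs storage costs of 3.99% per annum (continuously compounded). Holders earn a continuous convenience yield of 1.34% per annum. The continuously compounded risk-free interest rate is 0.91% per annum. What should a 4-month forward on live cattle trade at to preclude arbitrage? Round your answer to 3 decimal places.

Net carry = r + u − y = 0.0091 + 0.0399 − 0.0134 = 0.0356
F = S·e^((r+u−y)T) = 1.646 · e^(0.0356 × 4/12) = 1.646 · e^0.011867
= 1.646 × 1.011938 = $1.666 per pound

$1.666 per pound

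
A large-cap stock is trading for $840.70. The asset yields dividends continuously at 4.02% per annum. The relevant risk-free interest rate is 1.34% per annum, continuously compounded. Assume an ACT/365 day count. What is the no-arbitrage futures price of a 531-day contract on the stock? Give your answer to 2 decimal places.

F = S·e^((r − q)T) = 840.70 · e^((0.0134 − 0.0402) × 531/365)
= 840.70 · e^-0.038988 = 840.70 × 0.961762
F = $808.55

$808.55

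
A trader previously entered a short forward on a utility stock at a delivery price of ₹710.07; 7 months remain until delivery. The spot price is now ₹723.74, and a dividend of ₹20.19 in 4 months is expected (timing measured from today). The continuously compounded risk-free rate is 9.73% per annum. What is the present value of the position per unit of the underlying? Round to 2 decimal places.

PV(remaining dividends) I = 20.19·e^(−0.0973·4/12) = 19.5457
Current forward F = (S − I)·e^(rT) = (723.74 − 19.5457)·e^(0.0973·7/12) = 704.1943 × 1.058400 = 745.3192
Value (long) = (F − K)·e^(−rT) = (745.3192 − 710.07) × 0.944822 = 33.3042
Short position value = −(long value) = -₹33.30

-₹33.30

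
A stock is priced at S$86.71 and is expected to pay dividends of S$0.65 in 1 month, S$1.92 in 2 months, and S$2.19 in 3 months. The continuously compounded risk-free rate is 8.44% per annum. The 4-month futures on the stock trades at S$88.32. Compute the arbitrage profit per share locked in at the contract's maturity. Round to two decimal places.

PV(dividends) I = 0.65·e^(−0.0844·1/12) + 1.92·e^(−0.0844·2/12) + 2.19·e^(−0.0844·3/12) = 4.6829
Fair futures F* = (S − I)·e^(rT) = (86.71 − 4.6829)·e^0.028133 = 82.0271 × 1.028532 = 84.3675
Market S$88.32 > fair 84.3675: forward overpriced → cash-and-carry (borrow at r, buy the stock and collect the dividends, short the forward).
Profit at T = |F_mkt − F*| = |88.32 − 84.3675| = S$3.95 per share

S$3.95 per share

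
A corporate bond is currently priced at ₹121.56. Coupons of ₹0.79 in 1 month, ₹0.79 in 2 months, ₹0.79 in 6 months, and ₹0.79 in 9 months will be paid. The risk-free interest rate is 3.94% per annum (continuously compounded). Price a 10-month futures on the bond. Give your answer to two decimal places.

₹122.40

PV(coupons) I = 0.79·e^(−0.0394·1/12) + 0.79·e^(−0.0394·2/12) + 0.79·e^(−0.0394·6/12) + 0.79·e^(−0.0394·9/12)
I = 0.7874 + 0.7848 + 0.7746 + 0.7670 = 3.1138
F = (S − I)·e^(rT) = (121.56 − 3.1138) · e^(0.0394·10/12)
= 118.4462 · e^0.032833 = 118.4462 × 1.033378 = ₹122.40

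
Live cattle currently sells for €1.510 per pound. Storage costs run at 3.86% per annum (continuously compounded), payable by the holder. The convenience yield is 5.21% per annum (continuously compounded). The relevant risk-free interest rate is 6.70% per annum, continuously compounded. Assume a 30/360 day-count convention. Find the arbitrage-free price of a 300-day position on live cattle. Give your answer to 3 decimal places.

Net carry = r + u − y = 0.0670 + 0.0386 − 0.0521 = 0.0535
F = S·e^((r+u−y)T) = 1.510 · e^(0.0535 × 300/360) = 1.510 · e^0.044583
= 1.510 × 1.045592 = €1.579 per pound

€1.579 per pound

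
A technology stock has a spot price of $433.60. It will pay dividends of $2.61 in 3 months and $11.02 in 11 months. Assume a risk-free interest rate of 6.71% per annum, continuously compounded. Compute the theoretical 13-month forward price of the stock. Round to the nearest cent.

PV(dividends) I = 2.61·e^(−0.0671·3/12) + 11.02·e^(−0.0671·11/12)
I = 2.5666 + 10.3626 = 12.9292
F = (S − I)·e^(rT) = (433.60 − 12.9292) · e^(0.0671·13/12)
= 420.6708 · e^0.072692 = 420.6708 × 1.075399 = $452.39

$452.39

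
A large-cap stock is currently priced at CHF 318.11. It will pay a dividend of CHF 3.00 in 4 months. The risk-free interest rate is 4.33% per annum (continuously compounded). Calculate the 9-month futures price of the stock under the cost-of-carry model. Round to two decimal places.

PV(dividends) I = 3.00·e^(−0.0433·4/12)
I = 2.9570
F = (S − I)·e^(rT) = (318.11 − 2.9570) · e^(0.0433·9/12)
= 315.1530 · e^0.032475 = 315.1530 × 1.033008 = CHF 325.56

CHF 325.56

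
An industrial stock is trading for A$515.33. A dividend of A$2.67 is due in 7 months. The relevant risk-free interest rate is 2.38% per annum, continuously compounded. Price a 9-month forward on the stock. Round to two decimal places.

PV(dividends) I = 2.67·e^(−0.0238·7/12)
I = 2.6332
F = (S − I)·e^(rT) = (515.33 − 2.6332) · e^(0.0238·9/12)
= 512.6968 · e^0.017850 = 512.6968 × 1.018010 = A$521.93

A$521.93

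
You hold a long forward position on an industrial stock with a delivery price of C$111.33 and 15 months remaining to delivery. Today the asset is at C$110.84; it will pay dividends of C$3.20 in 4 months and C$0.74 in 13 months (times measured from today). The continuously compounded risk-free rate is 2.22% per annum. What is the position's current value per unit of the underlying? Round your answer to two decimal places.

PV(remaining dividends) I = 3.20·e^(−0.0222·4/12) + 0.74·e^(−0.0222·13/12) = 3.8988
Current forward F = (S − I)·e^(rT) = (110.84 − 3.8988)·e^(0.0222·15/12) = 106.9412 × 1.028139 = 109.9504
Value (long) = (F − K)·e^(−rT) = (109.9504 − 111.33) × 0.972631 = -1.3418
Value = -C$1.34

-C$1.34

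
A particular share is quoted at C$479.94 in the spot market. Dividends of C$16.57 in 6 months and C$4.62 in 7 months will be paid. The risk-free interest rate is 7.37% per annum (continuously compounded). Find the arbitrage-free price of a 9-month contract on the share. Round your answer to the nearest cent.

PV(dividends) I = 16.57·e^(−0.0737·6/12) + 4.62·e^(−0.0737·7/12)
I = 15.9705 + 4.4256 = 20.3961
F = (S − I)·e^(rT) = (479.94 − 20.3961) · e^(0.0737·9/12)
= 459.5439 · e^0.055275 = 459.5439 × 1.056831 = C$485.66

C$485.66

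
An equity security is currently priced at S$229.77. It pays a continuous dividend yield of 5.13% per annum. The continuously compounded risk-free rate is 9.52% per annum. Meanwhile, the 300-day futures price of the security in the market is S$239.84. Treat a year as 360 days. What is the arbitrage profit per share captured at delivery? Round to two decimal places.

Fair futures: F* = S·e^(carry·T), with carry = (r − q) = 0.0952 − 0.0513 = 0.0439
F* = 229.77 · e^(0.0439 × 300/360) = 229.77 · e^0.036583 = 229.77 × 1.037260 = S$238.3312
Market S$239.84 > fair S$238.3312: forward overpriced → cash-and-carry (buy spot, short the forward).
At maturity, profit = |F_mkt − F*| = |239.84 − 238.3312| = S$1.51 per share

S$1.51 per share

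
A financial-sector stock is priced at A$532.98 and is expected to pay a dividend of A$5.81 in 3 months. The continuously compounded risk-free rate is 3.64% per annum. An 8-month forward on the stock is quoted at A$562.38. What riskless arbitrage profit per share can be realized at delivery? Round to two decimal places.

PV(dividends) I = 5.81·e^(−0.0364·3/12) = 5.7574
Fair forward F* = (S − I)·e^(rT) = (532.98 − 5.7574)·e^0.024267 = 527.2226 × 1.024564 = 540.1733
Market A$562.38 > fair 540.1733: forward overpriced → cash-and-carry (borrow at r, buy the stock and collect the dividends, short the forward).
Profit at T = |F_mkt − F*| = |562.38 − 540.1733| = A$22.21 per share

A$22.21 per share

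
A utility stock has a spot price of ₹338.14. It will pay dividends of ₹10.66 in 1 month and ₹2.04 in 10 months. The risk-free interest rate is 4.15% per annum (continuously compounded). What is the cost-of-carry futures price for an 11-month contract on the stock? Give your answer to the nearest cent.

PV(dividends) I = 10.66·e^(−0.0415·1/12) + 2.04·e^(−0.0415·10/12)
I = 10.6232 + 1.9707 = 12.5939
F = (S − I)·e^(rT) = (338.14 − 12.5939) · e^(0.0415·11/12)
= 325.5461 · e^0.038042 = 325.5461 × 1.038775 = ₹338.17

₹338.17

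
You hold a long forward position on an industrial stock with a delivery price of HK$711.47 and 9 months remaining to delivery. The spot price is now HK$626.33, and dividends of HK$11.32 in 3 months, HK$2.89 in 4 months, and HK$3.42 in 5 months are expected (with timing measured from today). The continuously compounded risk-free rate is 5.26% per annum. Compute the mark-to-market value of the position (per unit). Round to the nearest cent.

PV(remaining dividends) I = 11.32·e^(−0.0526·3/12) + 2.89·e^(−0.0526·4/12) + 3.42·e^(−0.0526·5/12) = 17.3577
Current forward F = (S − I)·e^(rT) = (626.33 − 17.3577)·e^(0.0526·9/12) = 608.9723 × 1.040238 = 633.4761
Value (long) = (F − K)·e^(−rT) = (633.4761 − 711.47) × 0.961318 = -74.9769
Value = -HK$74.98

-HK$74.98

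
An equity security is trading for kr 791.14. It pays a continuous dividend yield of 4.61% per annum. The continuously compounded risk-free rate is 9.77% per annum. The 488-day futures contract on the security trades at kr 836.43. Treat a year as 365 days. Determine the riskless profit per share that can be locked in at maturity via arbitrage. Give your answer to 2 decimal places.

kr 11.22 per share

Fair futures: F* = S·e^(carry·T), with carry = (r − q) = 0.0977 − 0.0461 = 0.0516
F* = 791.14 · e^(0.0516 × 488/365) = 791.14 · e^0.068988 = 791.14 × 1.071423 = kr 847.6456
Market kr 836.43 < fair kr 847.6456: forward underpriced → reverse cash-and-carry (short spot, go long the forward).
At maturity, profit = |F_mkt − F*| = |836.43 − 847.6456| = kr 11.22 per share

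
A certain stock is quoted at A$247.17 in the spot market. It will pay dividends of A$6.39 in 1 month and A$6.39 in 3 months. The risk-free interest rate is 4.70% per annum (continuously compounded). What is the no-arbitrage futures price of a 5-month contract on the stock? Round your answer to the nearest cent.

PV(dividends) I = 6.39·e^(−0.0470·1/12) + 6.39·e^(−0.0470·3/12)
I = 6.3650 + 6.3154 = 12.6804
F = (S − I)·e^(rT) = (247.17 − 12.6804) · e^(0.0470·5/12)
= 234.4896 · e^0.019583 = 234.4896 × 1.019776 = A$239.13

A$239.13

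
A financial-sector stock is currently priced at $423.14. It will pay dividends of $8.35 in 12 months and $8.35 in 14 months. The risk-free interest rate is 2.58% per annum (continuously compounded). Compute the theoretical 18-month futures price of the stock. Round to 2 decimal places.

PV(dividends) I = 8.35·e^(−0.0258·12/12) + 8.35·e^(−0.0258·14/12)
I = 8.1373 + 8.1024 = 16.2397
F = (S − I)·e^(rT) = (423.14 − 16.2397) · e^(0.0258·18/12)
= 406.9003 · e^0.038700 = 406.9003 × 1.039459 = $422.96

$422.96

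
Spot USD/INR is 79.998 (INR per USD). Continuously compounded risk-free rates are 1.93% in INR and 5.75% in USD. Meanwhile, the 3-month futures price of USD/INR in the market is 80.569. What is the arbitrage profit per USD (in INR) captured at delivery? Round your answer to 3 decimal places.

1.331 per USD (in INR)

Fair futures: F* = S·e^(carry·T), with carry = (r_INR − r_USD) = 0.0193 − 0.0575 = -0.0382
F* = 79.998 · e^(-0.0382 × 3/12) = 79.998 · e^-0.009550 = 79.998 × 0.990495 = 79.2376
Market 80.569 > fair 79.2376: forward overpriced → cash-and-carry (buy spot, short the forward).
At maturity, profit = |F_mkt − F*| = |80.569 − 79.2376| = 1.331 per USD (in INR)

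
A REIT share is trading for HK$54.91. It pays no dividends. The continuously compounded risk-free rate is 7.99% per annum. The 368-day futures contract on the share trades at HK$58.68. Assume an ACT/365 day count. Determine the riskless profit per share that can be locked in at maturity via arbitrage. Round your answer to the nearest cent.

Fair futures: F* = S·e^(carry·T), with carry = r = 0.0799
F* = 54.91 · e^(0.0799 × 368/365) = 54.91 · e^0.080557 = 54.91 × 1.083891 = HK$59.5165
Market HK$58.68 < fair HK$59.5165: forward underpriced → reverse cash-and-carry (short spot, go long the forward).
At maturity, profit = |F_mkt − F*| = |58.68 − 59.5165| = HK$0.84 per share

HK$0.84 per share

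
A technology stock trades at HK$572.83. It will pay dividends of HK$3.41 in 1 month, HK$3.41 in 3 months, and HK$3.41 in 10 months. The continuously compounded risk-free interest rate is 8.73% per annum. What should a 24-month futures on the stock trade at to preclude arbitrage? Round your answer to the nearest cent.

PV(dividends) I = 3.41·e^(−0.0873·1/12) + 3.41·e^(−0.0873·3/12) + 3.41·e^(−0.0873·10/12)
I = 3.3853 + 3.3364 + 3.1707 = 9.8924
F = (S − I)·e^(rT) = (572.83 − 9.8924) · e^(0.0873·24/12)
= 562.9376 · e^0.174600 = 562.9376 × 1.190770 = HK$670.33

HK$670.33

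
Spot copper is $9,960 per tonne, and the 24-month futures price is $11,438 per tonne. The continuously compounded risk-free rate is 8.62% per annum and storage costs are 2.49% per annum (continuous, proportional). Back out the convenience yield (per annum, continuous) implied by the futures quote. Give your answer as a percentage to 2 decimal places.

4.19%

F = S·e^((r+u−y)T) ⇒ (r+u−y) = ln(F/S)/T
ln(11438/9960) = 0.138364; /T ⇒ 0.069182
y = r + u − ln(F/S)/T = 0.0862 + 0.0249 − 0.069182 = 0.041918
y = 4.19%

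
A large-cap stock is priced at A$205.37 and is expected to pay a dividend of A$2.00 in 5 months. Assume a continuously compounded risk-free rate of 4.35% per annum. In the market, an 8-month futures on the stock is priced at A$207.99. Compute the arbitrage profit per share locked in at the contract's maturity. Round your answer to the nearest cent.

PV(dividends) I = 2.00·e^(−0.0435·5/12) = 1.9641
Fair futures F* = (S − I)·e^(rT) = (205.37 − 1.9641)·e^0.029000 = 203.4059 × 1.029425 = 209.3911
Market A$207.99 < fair 209.3911: forward underpriced → reverse cash-and-carry (short the stock, invest proceeds at r, pay the dividends, go long the forward).
Profit at T = |F_mkt − F*| = |207.99 − 209.3911| = A$1.40 per share

A$1.40 per share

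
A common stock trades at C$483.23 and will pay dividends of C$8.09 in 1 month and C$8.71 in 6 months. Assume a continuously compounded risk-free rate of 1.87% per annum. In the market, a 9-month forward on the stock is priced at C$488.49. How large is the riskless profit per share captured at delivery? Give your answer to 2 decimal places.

C$15.38 per share

PV(dividends) I = 8.09·e^(−0.0187·1/12) + 8.71·e^(−0.0187·6/12) = 16.7063
Fair forward F* = (S − I)·e^(rT) = (483.23 − 16.7063)·e^0.014025 = 466.5237 × 1.014124 = 473.1129
Market C$488.49 > fair 473.1129: forward overpriced → cash-and-carry (borrow at r, buy the stock and collect the dividends, short the forward).
Profit at T = |F_mkt − F*| = |488.49 − 473.1129| = C$15.38 per share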